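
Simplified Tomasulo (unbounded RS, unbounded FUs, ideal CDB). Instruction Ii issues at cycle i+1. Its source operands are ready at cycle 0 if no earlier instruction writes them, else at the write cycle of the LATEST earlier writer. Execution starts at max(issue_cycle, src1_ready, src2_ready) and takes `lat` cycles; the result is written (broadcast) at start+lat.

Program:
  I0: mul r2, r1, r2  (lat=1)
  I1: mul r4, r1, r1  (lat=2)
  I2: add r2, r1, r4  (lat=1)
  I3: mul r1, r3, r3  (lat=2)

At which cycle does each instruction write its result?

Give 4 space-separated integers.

I0 mul r2: issue@1 deps=(None,None) exec_start@1 write@2
I1 mul r4: issue@2 deps=(None,None) exec_start@2 write@4
I2 add r2: issue@3 deps=(None,1) exec_start@4 write@5
I3 mul r1: issue@4 deps=(None,None) exec_start@4 write@6

Answer: 2 4 5 6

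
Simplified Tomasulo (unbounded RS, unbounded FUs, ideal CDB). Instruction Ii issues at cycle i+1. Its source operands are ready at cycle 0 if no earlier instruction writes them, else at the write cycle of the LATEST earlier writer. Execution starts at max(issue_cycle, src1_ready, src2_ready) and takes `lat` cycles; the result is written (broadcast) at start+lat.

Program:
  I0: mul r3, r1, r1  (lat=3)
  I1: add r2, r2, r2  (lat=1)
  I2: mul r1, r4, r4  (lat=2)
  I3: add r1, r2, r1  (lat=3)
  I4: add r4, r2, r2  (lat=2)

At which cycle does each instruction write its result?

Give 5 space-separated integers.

Answer: 4 3 5 8 7

Derivation:
I0 mul r3: issue@1 deps=(None,None) exec_start@1 write@4
I1 add r2: issue@2 deps=(None,None) exec_start@2 write@3
I2 mul r1: issue@3 deps=(None,None) exec_start@3 write@5
I3 add r1: issue@4 deps=(1,2) exec_start@5 write@8
I4 add r4: issue@5 deps=(1,1) exec_start@5 write@7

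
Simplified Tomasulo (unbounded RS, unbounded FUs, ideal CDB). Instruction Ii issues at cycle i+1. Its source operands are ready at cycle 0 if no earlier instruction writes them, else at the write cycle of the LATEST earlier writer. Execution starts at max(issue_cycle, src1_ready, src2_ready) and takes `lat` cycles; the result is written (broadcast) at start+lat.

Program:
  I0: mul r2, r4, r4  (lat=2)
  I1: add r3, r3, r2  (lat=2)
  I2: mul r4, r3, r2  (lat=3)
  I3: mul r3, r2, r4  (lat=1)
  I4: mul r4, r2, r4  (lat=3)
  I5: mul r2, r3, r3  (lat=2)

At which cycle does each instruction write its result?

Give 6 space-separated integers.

I0 mul r2: issue@1 deps=(None,None) exec_start@1 write@3
I1 add r3: issue@2 deps=(None,0) exec_start@3 write@5
I2 mul r4: issue@3 deps=(1,0) exec_start@5 write@8
I3 mul r3: issue@4 deps=(0,2) exec_start@8 write@9
I4 mul r4: issue@5 deps=(0,2) exec_start@8 write@11
I5 mul r2: issue@6 deps=(3,3) exec_start@9 write@11

Answer: 3 5 8 9 11 11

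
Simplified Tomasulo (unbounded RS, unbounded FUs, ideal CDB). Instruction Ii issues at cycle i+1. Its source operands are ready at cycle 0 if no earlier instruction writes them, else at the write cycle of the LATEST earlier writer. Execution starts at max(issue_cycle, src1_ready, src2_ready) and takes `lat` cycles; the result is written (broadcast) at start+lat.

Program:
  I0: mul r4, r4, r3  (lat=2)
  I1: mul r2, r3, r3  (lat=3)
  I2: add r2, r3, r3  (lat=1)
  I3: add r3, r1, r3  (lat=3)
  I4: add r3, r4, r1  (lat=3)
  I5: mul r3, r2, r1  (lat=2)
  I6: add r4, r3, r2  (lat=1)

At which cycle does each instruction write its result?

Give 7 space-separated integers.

Answer: 3 5 4 7 8 8 9

Derivation:
I0 mul r4: issue@1 deps=(None,None) exec_start@1 write@3
I1 mul r2: issue@2 deps=(None,None) exec_start@2 write@5
I2 add r2: issue@3 deps=(None,None) exec_start@3 write@4
I3 add r3: issue@4 deps=(None,None) exec_start@4 write@7
I4 add r3: issue@5 deps=(0,None) exec_start@5 write@8
I5 mul r3: issue@6 deps=(2,None) exec_start@6 write@8
I6 add r4: issue@7 deps=(5,2) exec_start@8 write@9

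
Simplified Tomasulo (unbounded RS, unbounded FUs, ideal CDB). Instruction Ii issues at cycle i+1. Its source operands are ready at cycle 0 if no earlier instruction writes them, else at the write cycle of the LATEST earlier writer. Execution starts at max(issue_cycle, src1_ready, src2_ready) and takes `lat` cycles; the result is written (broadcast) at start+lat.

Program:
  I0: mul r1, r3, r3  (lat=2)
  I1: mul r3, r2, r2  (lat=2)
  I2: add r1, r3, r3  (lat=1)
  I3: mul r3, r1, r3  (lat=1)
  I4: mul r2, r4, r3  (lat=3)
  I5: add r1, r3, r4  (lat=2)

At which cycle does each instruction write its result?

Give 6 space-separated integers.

Answer: 3 4 5 6 9 8

Derivation:
I0 mul r1: issue@1 deps=(None,None) exec_start@1 write@3
I1 mul r3: issue@2 deps=(None,None) exec_start@2 write@4
I2 add r1: issue@3 deps=(1,1) exec_start@4 write@5
I3 mul r3: issue@4 deps=(2,1) exec_start@5 write@6
I4 mul r2: issue@5 deps=(None,3) exec_start@6 write@9
I5 add r1: issue@6 deps=(3,None) exec_start@6 write@8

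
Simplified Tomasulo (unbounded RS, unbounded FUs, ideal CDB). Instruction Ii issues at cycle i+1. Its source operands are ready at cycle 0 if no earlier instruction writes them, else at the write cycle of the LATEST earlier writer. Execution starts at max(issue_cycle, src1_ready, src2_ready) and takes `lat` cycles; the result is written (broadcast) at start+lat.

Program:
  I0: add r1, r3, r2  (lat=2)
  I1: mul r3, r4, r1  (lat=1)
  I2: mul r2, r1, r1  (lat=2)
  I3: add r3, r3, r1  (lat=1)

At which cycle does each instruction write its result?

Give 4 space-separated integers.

I0 add r1: issue@1 deps=(None,None) exec_start@1 write@3
I1 mul r3: issue@2 deps=(None,0) exec_start@3 write@4
I2 mul r2: issue@3 deps=(0,0) exec_start@3 write@5
I3 add r3: issue@4 deps=(1,0) exec_start@4 write@5

Answer: 3 4 5 5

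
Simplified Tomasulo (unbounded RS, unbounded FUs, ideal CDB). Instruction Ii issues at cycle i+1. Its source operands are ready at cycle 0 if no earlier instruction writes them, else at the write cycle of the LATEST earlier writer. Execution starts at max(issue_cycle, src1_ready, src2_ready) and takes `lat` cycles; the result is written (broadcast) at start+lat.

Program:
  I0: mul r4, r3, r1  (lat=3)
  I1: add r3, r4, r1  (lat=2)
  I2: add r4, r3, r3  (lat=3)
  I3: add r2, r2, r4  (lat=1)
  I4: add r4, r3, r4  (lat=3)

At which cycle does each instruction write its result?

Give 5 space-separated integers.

Answer: 4 6 9 10 12

Derivation:
I0 mul r4: issue@1 deps=(None,None) exec_start@1 write@4
I1 add r3: issue@2 deps=(0,None) exec_start@4 write@6
I2 add r4: issue@3 deps=(1,1) exec_start@6 write@9
I3 add r2: issue@4 deps=(None,2) exec_start@9 write@10
I4 add r4: issue@5 deps=(1,2) exec_start@9 write@12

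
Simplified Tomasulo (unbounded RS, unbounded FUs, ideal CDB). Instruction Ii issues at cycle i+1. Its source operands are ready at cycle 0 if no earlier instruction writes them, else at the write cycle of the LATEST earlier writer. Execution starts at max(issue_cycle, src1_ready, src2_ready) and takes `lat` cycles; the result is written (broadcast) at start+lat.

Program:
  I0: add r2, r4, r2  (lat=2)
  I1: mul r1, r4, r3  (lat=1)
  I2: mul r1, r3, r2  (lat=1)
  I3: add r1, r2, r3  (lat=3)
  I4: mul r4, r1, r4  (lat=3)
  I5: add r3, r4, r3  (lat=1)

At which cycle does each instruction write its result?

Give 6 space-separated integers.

Answer: 3 3 4 7 10 11

Derivation:
I0 add r2: issue@1 deps=(None,None) exec_start@1 write@3
I1 mul r1: issue@2 deps=(None,None) exec_start@2 write@3
I2 mul r1: issue@3 deps=(None,0) exec_start@3 write@4
I3 add r1: issue@4 deps=(0,None) exec_start@4 write@7
I4 mul r4: issue@5 deps=(3,None) exec_start@7 write@10
I5 add r3: issue@6 deps=(4,None) exec_start@10 write@11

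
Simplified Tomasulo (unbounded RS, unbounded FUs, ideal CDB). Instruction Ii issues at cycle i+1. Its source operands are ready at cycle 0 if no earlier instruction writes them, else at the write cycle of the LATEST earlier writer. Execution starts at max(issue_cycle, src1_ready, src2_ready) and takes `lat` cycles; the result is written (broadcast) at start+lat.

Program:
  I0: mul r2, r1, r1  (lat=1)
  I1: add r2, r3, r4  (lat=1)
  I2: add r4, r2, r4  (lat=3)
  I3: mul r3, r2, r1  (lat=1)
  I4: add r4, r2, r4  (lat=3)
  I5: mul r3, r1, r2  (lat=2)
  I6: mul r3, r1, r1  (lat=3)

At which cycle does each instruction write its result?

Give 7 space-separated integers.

I0 mul r2: issue@1 deps=(None,None) exec_start@1 write@2
I1 add r2: issue@2 deps=(None,None) exec_start@2 write@3
I2 add r4: issue@3 deps=(1,None) exec_start@3 write@6
I3 mul r3: issue@4 deps=(1,None) exec_start@4 write@5
I4 add r4: issue@5 deps=(1,2) exec_start@6 write@9
I5 mul r3: issue@6 deps=(None,1) exec_start@6 write@8
I6 mul r3: issue@7 deps=(None,None) exec_start@7 write@10

Answer: 2 3 6 5 9 8 10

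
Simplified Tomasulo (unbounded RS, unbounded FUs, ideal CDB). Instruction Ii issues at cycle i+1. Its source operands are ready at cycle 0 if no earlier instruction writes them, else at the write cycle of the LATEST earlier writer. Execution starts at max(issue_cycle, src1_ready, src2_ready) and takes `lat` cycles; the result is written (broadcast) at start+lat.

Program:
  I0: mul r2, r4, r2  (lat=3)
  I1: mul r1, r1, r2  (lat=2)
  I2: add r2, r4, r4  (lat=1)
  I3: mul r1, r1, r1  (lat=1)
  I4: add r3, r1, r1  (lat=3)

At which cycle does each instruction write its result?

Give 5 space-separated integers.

I0 mul r2: issue@1 deps=(None,None) exec_start@1 write@4
I1 mul r1: issue@2 deps=(None,0) exec_start@4 write@6
I2 add r2: issue@3 deps=(None,None) exec_start@3 write@4
I3 mul r1: issue@4 deps=(1,1) exec_start@6 write@7
I4 add r3: issue@5 deps=(3,3) exec_start@7 write@10

Answer: 4 6 4 7 10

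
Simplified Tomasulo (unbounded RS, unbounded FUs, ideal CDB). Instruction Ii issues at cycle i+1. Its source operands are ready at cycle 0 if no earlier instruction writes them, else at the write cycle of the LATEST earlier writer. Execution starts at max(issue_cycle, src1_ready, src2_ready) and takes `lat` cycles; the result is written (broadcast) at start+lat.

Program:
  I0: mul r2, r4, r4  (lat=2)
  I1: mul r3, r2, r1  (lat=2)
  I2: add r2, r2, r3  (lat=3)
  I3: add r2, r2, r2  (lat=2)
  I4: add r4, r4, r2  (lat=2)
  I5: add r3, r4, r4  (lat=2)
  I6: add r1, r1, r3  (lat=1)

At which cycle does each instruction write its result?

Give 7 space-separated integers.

I0 mul r2: issue@1 deps=(None,None) exec_start@1 write@3
I1 mul r3: issue@2 deps=(0,None) exec_start@3 write@5
I2 add r2: issue@3 deps=(0,1) exec_start@5 write@8
I3 add r2: issue@4 deps=(2,2) exec_start@8 write@10
I4 add r4: issue@5 deps=(None,3) exec_start@10 write@12
I5 add r3: issue@6 deps=(4,4) exec_start@12 write@14
I6 add r1: issue@7 deps=(None,5) exec_start@14 write@15

Answer: 3 5 8 10 12 14 15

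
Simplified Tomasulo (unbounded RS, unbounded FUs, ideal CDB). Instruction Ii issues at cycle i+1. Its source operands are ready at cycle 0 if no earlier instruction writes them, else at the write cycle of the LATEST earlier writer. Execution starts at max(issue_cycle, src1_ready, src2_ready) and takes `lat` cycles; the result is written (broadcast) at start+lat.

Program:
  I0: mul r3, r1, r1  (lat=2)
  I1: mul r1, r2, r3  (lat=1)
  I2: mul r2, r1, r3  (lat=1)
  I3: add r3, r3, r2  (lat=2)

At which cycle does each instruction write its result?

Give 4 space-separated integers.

I0 mul r3: issue@1 deps=(None,None) exec_start@1 write@3
I1 mul r1: issue@2 deps=(None,0) exec_start@3 write@4
I2 mul r2: issue@3 deps=(1,0) exec_start@4 write@5
I3 add r3: issue@4 deps=(0,2) exec_start@5 write@7

Answer: 3 4 5 7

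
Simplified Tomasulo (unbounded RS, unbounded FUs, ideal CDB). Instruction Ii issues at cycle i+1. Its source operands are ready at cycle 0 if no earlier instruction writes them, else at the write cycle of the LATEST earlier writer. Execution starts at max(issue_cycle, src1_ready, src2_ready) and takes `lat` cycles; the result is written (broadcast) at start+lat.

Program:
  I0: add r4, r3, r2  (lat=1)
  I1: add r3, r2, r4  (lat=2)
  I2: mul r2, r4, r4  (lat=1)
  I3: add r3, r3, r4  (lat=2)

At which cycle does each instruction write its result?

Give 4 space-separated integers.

Answer: 2 4 4 6

Derivation:
I0 add r4: issue@1 deps=(None,None) exec_start@1 write@2
I1 add r3: issue@2 deps=(None,0) exec_start@2 write@4
I2 mul r2: issue@3 deps=(0,0) exec_start@3 write@4
I3 add r3: issue@4 deps=(1,0) exec_start@4 write@6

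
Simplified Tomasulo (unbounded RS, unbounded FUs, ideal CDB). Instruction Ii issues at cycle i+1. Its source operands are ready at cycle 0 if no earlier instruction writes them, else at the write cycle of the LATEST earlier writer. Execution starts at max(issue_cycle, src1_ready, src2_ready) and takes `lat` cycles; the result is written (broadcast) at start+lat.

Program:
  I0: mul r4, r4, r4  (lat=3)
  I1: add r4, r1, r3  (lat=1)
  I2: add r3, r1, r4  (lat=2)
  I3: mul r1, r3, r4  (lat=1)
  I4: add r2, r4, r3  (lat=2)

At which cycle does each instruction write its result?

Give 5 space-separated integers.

Answer: 4 3 5 6 7

Derivation:
I0 mul r4: issue@1 deps=(None,None) exec_start@1 write@4
I1 add r4: issue@2 deps=(None,None) exec_start@2 write@3
I2 add r3: issue@3 deps=(None,1) exec_start@3 write@5
I3 mul r1: issue@4 deps=(2,1) exec_start@5 write@6
I4 add r2: issue@5 deps=(1,2) exec_start@5 write@7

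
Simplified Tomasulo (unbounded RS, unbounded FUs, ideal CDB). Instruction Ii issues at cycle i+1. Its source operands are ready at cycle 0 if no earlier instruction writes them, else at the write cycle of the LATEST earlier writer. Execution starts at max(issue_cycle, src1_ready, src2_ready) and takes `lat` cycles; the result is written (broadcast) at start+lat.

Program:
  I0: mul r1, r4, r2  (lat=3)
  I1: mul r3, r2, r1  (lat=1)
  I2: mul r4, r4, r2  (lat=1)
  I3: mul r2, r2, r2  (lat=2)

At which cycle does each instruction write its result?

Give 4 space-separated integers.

Answer: 4 5 4 6

Derivation:
I0 mul r1: issue@1 deps=(None,None) exec_start@1 write@4
I1 mul r3: issue@2 deps=(None,0) exec_start@4 write@5
I2 mul r4: issue@3 deps=(None,None) exec_start@3 write@4
I3 mul r2: issue@4 deps=(None,None) exec_start@4 write@6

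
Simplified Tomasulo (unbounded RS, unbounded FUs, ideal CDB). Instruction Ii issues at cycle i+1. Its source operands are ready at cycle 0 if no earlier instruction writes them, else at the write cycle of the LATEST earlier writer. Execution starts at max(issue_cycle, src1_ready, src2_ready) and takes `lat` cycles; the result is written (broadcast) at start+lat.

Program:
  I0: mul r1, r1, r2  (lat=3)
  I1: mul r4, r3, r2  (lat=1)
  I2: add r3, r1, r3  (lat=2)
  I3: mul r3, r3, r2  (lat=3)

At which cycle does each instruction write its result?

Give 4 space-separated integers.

I0 mul r1: issue@1 deps=(None,None) exec_start@1 write@4
I1 mul r4: issue@2 deps=(None,None) exec_start@2 write@3
I2 add r3: issue@3 deps=(0,None) exec_start@4 write@6
I3 mul r3: issue@4 deps=(2,None) exec_start@6 write@9

Answer: 4 3 6 9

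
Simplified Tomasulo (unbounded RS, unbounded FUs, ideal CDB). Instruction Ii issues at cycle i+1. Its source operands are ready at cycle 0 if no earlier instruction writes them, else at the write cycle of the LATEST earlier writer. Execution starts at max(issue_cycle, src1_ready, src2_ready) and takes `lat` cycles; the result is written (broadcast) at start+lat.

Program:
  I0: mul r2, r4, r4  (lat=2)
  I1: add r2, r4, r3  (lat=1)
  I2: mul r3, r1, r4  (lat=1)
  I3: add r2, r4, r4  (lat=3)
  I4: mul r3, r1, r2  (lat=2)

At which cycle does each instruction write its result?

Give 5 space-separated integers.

I0 mul r2: issue@1 deps=(None,None) exec_start@1 write@3
I1 add r2: issue@2 deps=(None,None) exec_start@2 write@3
I2 mul r3: issue@3 deps=(None,None) exec_start@3 write@4
I3 add r2: issue@4 deps=(None,None) exec_start@4 write@7
I4 mul r3: issue@5 deps=(None,3) exec_start@7 write@9

Answer: 3 3 4 7 9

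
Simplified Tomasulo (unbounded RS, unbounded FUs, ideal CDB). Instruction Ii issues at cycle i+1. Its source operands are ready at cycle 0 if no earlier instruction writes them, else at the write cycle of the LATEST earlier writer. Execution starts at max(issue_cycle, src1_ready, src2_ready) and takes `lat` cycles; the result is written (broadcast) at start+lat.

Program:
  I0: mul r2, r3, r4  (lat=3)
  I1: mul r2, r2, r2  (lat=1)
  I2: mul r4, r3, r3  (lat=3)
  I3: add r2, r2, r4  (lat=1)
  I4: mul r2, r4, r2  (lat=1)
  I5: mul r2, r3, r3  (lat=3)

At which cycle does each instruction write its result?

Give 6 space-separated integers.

Answer: 4 5 6 7 8 9

Derivation:
I0 mul r2: issue@1 deps=(None,None) exec_start@1 write@4
I1 mul r2: issue@2 deps=(0,0) exec_start@4 write@5
I2 mul r4: issue@3 deps=(None,None) exec_start@3 write@6
I3 add r2: issue@4 deps=(1,2) exec_start@6 write@7
I4 mul r2: issue@5 deps=(2,3) exec_start@7 write@8
I5 mul r2: issue@6 deps=(None,None) exec_start@6 write@9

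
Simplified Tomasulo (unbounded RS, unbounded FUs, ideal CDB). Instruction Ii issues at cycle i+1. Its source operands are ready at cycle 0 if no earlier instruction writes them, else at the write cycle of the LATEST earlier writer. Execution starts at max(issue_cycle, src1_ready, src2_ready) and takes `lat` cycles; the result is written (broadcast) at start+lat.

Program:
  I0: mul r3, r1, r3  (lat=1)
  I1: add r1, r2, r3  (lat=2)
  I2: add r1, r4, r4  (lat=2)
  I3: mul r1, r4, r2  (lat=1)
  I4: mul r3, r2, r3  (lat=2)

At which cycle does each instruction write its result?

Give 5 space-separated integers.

Answer: 2 4 5 5 7

Derivation:
I0 mul r3: issue@1 deps=(None,None) exec_start@1 write@2
I1 add r1: issue@2 deps=(None,0) exec_start@2 write@4
I2 add r1: issue@3 deps=(None,None) exec_start@3 write@5
I3 mul r1: issue@4 deps=(None,None) exec_start@4 write@5
I4 mul r3: issue@5 deps=(None,0) exec_start@5 write@7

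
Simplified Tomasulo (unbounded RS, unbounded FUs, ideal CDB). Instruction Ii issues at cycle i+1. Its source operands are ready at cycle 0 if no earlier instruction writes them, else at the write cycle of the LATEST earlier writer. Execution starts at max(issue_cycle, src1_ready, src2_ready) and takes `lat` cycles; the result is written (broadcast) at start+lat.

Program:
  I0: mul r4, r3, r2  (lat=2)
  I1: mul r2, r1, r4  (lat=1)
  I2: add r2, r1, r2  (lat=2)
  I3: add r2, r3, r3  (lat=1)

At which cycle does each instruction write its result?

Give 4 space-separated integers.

Answer: 3 4 6 5

Derivation:
I0 mul r4: issue@1 deps=(None,None) exec_start@1 write@3
I1 mul r2: issue@2 deps=(None,0) exec_start@3 write@4
I2 add r2: issue@3 deps=(None,1) exec_start@4 write@6
I3 add r2: issue@4 deps=(None,None) exec_start@4 write@5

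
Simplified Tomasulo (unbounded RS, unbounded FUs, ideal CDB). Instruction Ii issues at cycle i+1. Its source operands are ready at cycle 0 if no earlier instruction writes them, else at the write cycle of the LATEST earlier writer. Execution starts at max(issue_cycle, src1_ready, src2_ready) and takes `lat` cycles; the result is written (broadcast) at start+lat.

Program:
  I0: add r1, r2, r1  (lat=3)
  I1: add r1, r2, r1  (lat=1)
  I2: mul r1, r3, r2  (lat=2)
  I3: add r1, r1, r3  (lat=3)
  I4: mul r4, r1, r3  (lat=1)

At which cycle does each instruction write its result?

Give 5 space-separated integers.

I0 add r1: issue@1 deps=(None,None) exec_start@1 write@4
I1 add r1: issue@2 deps=(None,0) exec_start@4 write@5
I2 mul r1: issue@3 deps=(None,None) exec_start@3 write@5
I3 add r1: issue@4 deps=(2,None) exec_start@5 write@8
I4 mul r4: issue@5 deps=(3,None) exec_start@8 write@9

Answer: 4 5 5 8 9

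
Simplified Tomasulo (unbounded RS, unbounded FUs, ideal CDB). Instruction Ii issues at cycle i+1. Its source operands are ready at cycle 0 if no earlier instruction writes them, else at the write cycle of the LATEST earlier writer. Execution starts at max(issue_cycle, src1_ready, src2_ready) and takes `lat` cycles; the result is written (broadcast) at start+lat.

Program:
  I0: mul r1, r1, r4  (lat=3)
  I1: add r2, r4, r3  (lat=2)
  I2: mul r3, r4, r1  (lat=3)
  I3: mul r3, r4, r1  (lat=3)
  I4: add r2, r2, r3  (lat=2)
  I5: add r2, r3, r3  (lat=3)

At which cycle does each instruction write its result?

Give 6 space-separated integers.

Answer: 4 4 7 7 9 10

Derivation:
I0 mul r1: issue@1 deps=(None,None) exec_start@1 write@4
I1 add r2: issue@2 deps=(None,None) exec_start@2 write@4
I2 mul r3: issue@3 deps=(None,0) exec_start@4 write@7
I3 mul r3: issue@4 deps=(None,0) exec_start@4 write@7
I4 add r2: issue@5 deps=(1,3) exec_start@7 write@9
I5 add r2: issue@6 deps=(3,3) exec_start@7 write@10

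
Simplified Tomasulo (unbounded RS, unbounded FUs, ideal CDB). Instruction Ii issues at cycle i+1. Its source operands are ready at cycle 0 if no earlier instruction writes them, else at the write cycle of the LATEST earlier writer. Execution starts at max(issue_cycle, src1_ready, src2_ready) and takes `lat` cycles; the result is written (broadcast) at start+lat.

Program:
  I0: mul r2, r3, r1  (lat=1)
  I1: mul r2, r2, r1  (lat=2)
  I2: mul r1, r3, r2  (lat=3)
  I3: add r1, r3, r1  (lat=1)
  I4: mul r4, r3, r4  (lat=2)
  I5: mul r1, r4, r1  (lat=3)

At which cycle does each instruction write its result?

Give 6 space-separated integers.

Answer: 2 4 7 8 7 11

Derivation:
I0 mul r2: issue@1 deps=(None,None) exec_start@1 write@2
I1 mul r2: issue@2 deps=(0,None) exec_start@2 write@4
I2 mul r1: issue@3 deps=(None,1) exec_start@4 write@7
I3 add r1: issue@4 deps=(None,2) exec_start@7 write@8
I4 mul r4: issue@5 deps=(None,None) exec_start@5 write@7
I5 mul r1: issue@6 deps=(4,3) exec_start@8 write@11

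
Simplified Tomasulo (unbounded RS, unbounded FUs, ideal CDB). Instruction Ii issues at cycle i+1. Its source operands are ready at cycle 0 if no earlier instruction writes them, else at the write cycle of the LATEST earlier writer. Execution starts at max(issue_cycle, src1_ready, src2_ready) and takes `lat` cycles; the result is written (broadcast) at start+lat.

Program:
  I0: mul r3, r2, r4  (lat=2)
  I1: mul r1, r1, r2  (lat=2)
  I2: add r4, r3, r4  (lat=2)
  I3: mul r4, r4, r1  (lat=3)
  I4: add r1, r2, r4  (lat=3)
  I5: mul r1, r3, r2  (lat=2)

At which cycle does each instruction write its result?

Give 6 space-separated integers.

I0 mul r3: issue@1 deps=(None,None) exec_start@1 write@3
I1 mul r1: issue@2 deps=(None,None) exec_start@2 write@4
I2 add r4: issue@3 deps=(0,None) exec_start@3 write@5
I3 mul r4: issue@4 deps=(2,1) exec_start@5 write@8
I4 add r1: issue@5 deps=(None,3) exec_start@8 write@11
I5 mul r1: issue@6 deps=(0,None) exec_start@6 write@8

Answer: 3 4 5 8 11 8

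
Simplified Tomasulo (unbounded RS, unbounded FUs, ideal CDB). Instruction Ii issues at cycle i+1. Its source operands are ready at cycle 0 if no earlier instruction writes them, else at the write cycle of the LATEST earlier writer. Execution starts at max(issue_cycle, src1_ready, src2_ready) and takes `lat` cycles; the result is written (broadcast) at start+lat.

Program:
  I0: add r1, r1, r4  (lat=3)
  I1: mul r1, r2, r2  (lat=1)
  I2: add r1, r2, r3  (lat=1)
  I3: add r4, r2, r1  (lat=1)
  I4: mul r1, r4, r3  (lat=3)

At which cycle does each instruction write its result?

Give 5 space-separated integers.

Answer: 4 3 4 5 8

Derivation:
I0 add r1: issue@1 deps=(None,None) exec_start@1 write@4
I1 mul r1: issue@2 deps=(None,None) exec_start@2 write@3
I2 add r1: issue@3 deps=(None,None) exec_start@3 write@4
I3 add r4: issue@4 deps=(None,2) exec_start@4 write@5
I4 mul r1: issue@5 deps=(3,None) exec_start@5 write@8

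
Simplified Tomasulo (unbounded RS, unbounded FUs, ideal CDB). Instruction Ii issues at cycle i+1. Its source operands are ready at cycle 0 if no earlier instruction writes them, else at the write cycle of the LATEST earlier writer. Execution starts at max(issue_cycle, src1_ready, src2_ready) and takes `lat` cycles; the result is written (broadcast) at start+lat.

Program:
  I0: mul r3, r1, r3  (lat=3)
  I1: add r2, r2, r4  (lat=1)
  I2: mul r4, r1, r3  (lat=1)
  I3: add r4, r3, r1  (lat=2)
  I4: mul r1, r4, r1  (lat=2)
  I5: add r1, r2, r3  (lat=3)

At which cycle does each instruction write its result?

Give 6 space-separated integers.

I0 mul r3: issue@1 deps=(None,None) exec_start@1 write@4
I1 add r2: issue@2 deps=(None,None) exec_start@2 write@3
I2 mul r4: issue@3 deps=(None,0) exec_start@4 write@5
I3 add r4: issue@4 deps=(0,None) exec_start@4 write@6
I4 mul r1: issue@5 deps=(3,None) exec_start@6 write@8
I5 add r1: issue@6 deps=(1,0) exec_start@6 write@9

Answer: 4 3 5 6 8 9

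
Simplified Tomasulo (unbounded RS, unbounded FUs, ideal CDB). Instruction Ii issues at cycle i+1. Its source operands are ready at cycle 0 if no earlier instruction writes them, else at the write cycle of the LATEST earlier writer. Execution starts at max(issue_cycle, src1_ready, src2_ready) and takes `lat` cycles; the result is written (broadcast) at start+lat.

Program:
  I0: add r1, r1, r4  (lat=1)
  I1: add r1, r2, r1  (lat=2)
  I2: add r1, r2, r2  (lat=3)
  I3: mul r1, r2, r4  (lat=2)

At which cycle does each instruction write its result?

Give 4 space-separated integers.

Answer: 2 4 6 6

Derivation:
I0 add r1: issue@1 deps=(None,None) exec_start@1 write@2
I1 add r1: issue@2 deps=(None,0) exec_start@2 write@4
I2 add r1: issue@3 deps=(None,None) exec_start@3 write@6
I3 mul r1: issue@4 deps=(None,None) exec_start@4 write@6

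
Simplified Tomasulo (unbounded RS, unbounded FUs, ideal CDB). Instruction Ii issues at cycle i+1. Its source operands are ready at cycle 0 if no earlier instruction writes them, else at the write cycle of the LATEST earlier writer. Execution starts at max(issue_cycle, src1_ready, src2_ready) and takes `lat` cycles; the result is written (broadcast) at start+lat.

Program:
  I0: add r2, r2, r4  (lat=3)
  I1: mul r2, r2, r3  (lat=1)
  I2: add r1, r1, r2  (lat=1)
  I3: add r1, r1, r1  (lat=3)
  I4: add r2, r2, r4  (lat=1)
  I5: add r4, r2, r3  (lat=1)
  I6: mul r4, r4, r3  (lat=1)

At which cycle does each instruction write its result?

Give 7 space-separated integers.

Answer: 4 5 6 9 6 7 8

Derivation:
I0 add r2: issue@1 deps=(None,None) exec_start@1 write@4
I1 mul r2: issue@2 deps=(0,None) exec_start@4 write@5
I2 add r1: issue@3 deps=(None,1) exec_start@5 write@6
I3 add r1: issue@4 deps=(2,2) exec_start@6 write@9
I4 add r2: issue@5 deps=(1,None) exec_start@5 write@6
I5 add r4: issue@6 deps=(4,None) exec_start@6 write@7
I6 mul r4: issue@7 deps=(5,None) exec_start@7 write@8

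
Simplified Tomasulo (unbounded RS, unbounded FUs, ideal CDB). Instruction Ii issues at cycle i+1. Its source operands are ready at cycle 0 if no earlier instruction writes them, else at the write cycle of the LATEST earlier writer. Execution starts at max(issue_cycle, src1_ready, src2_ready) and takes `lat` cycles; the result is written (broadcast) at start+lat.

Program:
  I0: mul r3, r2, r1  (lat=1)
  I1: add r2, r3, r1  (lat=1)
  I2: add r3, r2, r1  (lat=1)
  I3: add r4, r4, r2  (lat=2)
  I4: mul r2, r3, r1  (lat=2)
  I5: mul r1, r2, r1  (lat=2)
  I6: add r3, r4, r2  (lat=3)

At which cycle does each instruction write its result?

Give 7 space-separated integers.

I0 mul r3: issue@1 deps=(None,None) exec_start@1 write@2
I1 add r2: issue@2 deps=(0,None) exec_start@2 write@3
I2 add r3: issue@3 deps=(1,None) exec_start@3 write@4
I3 add r4: issue@4 deps=(None,1) exec_start@4 write@6
I4 mul r2: issue@5 deps=(2,None) exec_start@5 write@7
I5 mul r1: issue@6 deps=(4,None) exec_start@7 write@9
I6 add r3: issue@7 deps=(3,4) exec_start@7 write@10

Answer: 2 3 4 6 7 9 10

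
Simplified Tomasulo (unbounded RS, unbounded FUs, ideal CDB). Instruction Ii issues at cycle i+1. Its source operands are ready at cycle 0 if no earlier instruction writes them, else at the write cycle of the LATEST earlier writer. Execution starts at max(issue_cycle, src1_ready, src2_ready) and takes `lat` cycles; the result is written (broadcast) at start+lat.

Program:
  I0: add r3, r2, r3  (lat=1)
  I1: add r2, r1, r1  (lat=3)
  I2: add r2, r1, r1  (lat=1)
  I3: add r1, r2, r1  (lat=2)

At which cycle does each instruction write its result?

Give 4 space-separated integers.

Answer: 2 5 4 6

Derivation:
I0 add r3: issue@1 deps=(None,None) exec_start@1 write@2
I1 add r2: issue@2 deps=(None,None) exec_start@2 write@5
I2 add r2: issue@3 deps=(None,None) exec_start@3 write@4
I3 add r1: issue@4 deps=(2,None) exec_start@4 write@6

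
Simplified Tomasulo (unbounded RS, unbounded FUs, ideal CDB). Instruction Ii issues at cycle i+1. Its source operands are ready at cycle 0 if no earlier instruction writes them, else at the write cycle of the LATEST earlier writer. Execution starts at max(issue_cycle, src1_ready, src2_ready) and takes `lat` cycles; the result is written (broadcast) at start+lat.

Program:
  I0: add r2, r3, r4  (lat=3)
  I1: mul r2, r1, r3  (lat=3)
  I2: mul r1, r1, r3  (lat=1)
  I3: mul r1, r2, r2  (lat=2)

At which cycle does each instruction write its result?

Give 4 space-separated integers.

Answer: 4 5 4 7

Derivation:
I0 add r2: issue@1 deps=(None,None) exec_start@1 write@4
I1 mul r2: issue@2 deps=(None,None) exec_start@2 write@5
I2 mul r1: issue@3 deps=(None,None) exec_start@3 write@4
I3 mul r1: issue@4 deps=(1,1) exec_start@5 write@7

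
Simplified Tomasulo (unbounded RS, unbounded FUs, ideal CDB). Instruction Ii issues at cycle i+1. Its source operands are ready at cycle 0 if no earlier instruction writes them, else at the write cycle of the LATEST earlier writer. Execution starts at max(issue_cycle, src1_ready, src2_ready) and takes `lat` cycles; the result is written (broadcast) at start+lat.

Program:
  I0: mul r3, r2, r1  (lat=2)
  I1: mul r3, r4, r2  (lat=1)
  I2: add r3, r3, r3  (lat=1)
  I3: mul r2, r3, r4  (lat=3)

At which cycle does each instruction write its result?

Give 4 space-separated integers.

Answer: 3 3 4 7

Derivation:
I0 mul r3: issue@1 deps=(None,None) exec_start@1 write@3
I1 mul r3: issue@2 deps=(None,None) exec_start@2 write@3
I2 add r3: issue@3 deps=(1,1) exec_start@3 write@4
I3 mul r2: issue@4 deps=(2,None) exec_start@4 write@7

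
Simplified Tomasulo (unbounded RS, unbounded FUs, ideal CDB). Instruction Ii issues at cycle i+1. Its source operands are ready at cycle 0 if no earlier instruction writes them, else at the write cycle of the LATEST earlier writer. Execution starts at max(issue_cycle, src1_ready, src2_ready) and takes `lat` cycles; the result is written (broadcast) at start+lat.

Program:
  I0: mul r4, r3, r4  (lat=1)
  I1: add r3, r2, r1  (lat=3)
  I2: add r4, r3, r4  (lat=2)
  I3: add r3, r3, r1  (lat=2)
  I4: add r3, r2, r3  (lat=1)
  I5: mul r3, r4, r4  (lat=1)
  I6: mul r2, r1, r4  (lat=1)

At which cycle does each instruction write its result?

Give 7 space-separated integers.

I0 mul r4: issue@1 deps=(None,None) exec_start@1 write@2
I1 add r3: issue@2 deps=(None,None) exec_start@2 write@5
I2 add r4: issue@3 deps=(1,0) exec_start@5 write@7
I3 add r3: issue@4 deps=(1,None) exec_start@5 write@7
I4 add r3: issue@5 deps=(None,3) exec_start@7 write@8
I5 mul r3: issue@6 deps=(2,2) exec_start@7 write@8
I6 mul r2: issue@7 deps=(None,2) exec_start@7 write@8

Answer: 2 5 7 7 8 8 8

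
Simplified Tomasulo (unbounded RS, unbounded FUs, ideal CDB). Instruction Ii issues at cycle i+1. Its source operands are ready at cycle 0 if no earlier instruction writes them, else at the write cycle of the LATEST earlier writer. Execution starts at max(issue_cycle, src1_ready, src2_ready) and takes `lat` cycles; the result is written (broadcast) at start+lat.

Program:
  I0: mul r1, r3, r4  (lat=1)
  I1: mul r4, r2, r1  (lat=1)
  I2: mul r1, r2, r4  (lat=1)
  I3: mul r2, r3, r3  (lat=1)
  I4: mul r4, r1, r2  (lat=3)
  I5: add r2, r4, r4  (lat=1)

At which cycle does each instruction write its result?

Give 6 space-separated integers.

Answer: 2 3 4 5 8 9

Derivation:
I0 mul r1: issue@1 deps=(None,None) exec_start@1 write@2
I1 mul r4: issue@2 deps=(None,0) exec_start@2 write@3
I2 mul r1: issue@3 deps=(None,1) exec_start@3 write@4
I3 mul r2: issue@4 deps=(None,None) exec_start@4 write@5
I4 mul r4: issue@5 deps=(2,3) exec_start@5 write@8
I5 add r2: issue@6 deps=(4,4) exec_start@8 write@9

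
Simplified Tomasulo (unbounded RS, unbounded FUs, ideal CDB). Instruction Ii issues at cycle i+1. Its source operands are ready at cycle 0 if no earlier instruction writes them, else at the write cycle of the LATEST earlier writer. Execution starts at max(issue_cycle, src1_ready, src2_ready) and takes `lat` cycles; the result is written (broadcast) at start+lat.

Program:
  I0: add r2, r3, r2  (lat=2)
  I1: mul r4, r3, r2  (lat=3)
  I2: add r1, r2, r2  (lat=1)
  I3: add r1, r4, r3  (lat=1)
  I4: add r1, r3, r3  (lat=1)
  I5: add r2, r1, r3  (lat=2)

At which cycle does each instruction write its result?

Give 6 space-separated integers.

I0 add r2: issue@1 deps=(None,None) exec_start@1 write@3
I1 mul r4: issue@2 deps=(None,0) exec_start@3 write@6
I2 add r1: issue@3 deps=(0,0) exec_start@3 write@4
I3 add r1: issue@4 deps=(1,None) exec_start@6 write@7
I4 add r1: issue@5 deps=(None,None) exec_start@5 write@6
I5 add r2: issue@6 deps=(4,None) exec_start@6 write@8

Answer: 3 6 4 7 6 8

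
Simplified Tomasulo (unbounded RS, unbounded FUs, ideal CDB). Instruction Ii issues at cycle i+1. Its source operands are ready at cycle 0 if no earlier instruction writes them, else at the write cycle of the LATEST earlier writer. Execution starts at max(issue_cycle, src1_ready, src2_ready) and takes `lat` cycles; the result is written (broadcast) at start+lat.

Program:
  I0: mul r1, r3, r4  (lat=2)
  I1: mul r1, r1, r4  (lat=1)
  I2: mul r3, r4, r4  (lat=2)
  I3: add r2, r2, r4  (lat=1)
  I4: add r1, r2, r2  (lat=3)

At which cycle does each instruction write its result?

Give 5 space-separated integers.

I0 mul r1: issue@1 deps=(None,None) exec_start@1 write@3
I1 mul r1: issue@2 deps=(0,None) exec_start@3 write@4
I2 mul r3: issue@3 deps=(None,None) exec_start@3 write@5
I3 add r2: issue@4 deps=(None,None) exec_start@4 write@5
I4 add r1: issue@5 deps=(3,3) exec_start@5 write@8

Answer: 3 4 5 5 8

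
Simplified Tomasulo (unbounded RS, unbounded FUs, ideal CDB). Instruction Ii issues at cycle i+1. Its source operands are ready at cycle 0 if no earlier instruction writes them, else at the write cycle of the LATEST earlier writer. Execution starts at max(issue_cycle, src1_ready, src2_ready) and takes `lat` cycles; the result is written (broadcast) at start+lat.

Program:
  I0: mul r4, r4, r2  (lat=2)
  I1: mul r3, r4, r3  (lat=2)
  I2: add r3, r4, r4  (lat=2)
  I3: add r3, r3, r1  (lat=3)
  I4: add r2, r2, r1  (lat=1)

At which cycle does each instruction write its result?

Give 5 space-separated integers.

Answer: 3 5 5 8 6

Derivation:
I0 mul r4: issue@1 deps=(None,None) exec_start@1 write@3
I1 mul r3: issue@2 deps=(0,None) exec_start@3 write@5
I2 add r3: issue@3 deps=(0,0) exec_start@3 write@5
I3 add r3: issue@4 deps=(2,None) exec_start@5 write@8
I4 add r2: issue@5 deps=(None,None) exec_start@5 write@6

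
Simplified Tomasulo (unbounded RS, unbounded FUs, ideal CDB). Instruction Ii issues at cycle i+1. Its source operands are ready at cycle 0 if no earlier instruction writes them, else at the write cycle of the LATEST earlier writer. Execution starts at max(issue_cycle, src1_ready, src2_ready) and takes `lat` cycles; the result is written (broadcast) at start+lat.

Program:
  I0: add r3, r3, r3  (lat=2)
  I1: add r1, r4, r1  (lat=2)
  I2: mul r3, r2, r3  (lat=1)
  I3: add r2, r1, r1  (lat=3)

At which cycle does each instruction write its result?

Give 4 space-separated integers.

I0 add r3: issue@1 deps=(None,None) exec_start@1 write@3
I1 add r1: issue@2 deps=(None,None) exec_start@2 write@4
I2 mul r3: issue@3 deps=(None,0) exec_start@3 write@4
I3 add r2: issue@4 deps=(1,1) exec_start@4 write@7

Answer: 3 4 4 7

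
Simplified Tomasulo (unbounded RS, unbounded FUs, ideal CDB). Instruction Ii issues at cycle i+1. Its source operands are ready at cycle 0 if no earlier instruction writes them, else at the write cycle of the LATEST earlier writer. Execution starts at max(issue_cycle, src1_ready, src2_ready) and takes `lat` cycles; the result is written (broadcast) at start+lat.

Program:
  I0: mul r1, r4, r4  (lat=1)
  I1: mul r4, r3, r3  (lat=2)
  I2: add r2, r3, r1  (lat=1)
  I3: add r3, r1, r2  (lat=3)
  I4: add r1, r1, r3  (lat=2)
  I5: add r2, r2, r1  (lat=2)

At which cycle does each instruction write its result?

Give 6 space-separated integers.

I0 mul r1: issue@1 deps=(None,None) exec_start@1 write@2
I1 mul r4: issue@2 deps=(None,None) exec_start@2 write@4
I2 add r2: issue@3 deps=(None,0) exec_start@3 write@4
I3 add r3: issue@4 deps=(0,2) exec_start@4 write@7
I4 add r1: issue@5 deps=(0,3) exec_start@7 write@9
I5 add r2: issue@6 deps=(2,4) exec_start@9 write@11

Answer: 2 4 4 7 9 11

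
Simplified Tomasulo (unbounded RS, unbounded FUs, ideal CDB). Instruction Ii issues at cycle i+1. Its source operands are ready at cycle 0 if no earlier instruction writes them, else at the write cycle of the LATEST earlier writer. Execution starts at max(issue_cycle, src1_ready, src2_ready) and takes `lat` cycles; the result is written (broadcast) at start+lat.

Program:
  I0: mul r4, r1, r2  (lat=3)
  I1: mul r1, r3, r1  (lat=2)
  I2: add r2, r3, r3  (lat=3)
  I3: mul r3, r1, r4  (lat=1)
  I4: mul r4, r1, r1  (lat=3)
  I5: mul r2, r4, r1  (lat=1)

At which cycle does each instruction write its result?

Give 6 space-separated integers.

Answer: 4 4 6 5 8 9

Derivation:
I0 mul r4: issue@1 deps=(None,None) exec_start@1 write@4
I1 mul r1: issue@2 deps=(None,None) exec_start@2 write@4
I2 add r2: issue@3 deps=(None,None) exec_start@3 write@6
I3 mul r3: issue@4 deps=(1,0) exec_start@4 write@5
I4 mul r4: issue@5 deps=(1,1) exec_start@5 write@8
I5 mul r2: issue@6 deps=(4,1) exec_start@8 write@9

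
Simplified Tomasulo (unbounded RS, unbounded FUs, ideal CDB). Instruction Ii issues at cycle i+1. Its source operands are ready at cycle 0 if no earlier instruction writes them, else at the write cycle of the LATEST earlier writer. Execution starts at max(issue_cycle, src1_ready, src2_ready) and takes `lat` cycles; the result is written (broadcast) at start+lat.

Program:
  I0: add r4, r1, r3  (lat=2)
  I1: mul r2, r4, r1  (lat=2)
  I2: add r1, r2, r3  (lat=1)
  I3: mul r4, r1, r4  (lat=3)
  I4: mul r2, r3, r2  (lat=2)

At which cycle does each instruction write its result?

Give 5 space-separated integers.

I0 add r4: issue@1 deps=(None,None) exec_start@1 write@3
I1 mul r2: issue@2 deps=(0,None) exec_start@3 write@5
I2 add r1: issue@3 deps=(1,None) exec_start@5 write@6
I3 mul r4: issue@4 deps=(2,0) exec_start@6 write@9
I4 mul r2: issue@5 deps=(None,1) exec_start@5 write@7

Answer: 3 5 6 9 7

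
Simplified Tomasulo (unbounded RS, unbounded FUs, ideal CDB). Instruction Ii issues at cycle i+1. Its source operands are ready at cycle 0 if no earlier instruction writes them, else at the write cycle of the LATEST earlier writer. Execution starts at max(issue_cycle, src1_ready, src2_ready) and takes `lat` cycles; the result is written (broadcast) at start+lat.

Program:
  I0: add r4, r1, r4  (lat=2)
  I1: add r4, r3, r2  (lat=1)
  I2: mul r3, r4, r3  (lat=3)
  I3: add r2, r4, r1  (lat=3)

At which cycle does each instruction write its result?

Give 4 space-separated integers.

Answer: 3 3 6 7

Derivation:
I0 add r4: issue@1 deps=(None,None) exec_start@1 write@3
I1 add r4: issue@2 deps=(None,None) exec_start@2 write@3
I2 mul r3: issue@3 deps=(1,None) exec_start@3 write@6
I3 add r2: issue@4 deps=(1,None) exec_start@4 write@7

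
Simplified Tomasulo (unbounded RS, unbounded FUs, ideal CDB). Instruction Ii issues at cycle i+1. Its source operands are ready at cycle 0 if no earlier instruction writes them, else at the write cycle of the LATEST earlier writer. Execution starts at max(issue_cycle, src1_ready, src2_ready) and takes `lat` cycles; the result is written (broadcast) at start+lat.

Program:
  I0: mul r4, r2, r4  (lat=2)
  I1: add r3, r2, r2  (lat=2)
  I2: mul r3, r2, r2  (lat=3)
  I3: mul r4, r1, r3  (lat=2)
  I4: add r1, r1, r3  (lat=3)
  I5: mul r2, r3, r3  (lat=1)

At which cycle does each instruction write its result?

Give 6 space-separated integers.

I0 mul r4: issue@1 deps=(None,None) exec_start@1 write@3
I1 add r3: issue@2 deps=(None,None) exec_start@2 write@4
I2 mul r3: issue@3 deps=(None,None) exec_start@3 write@6
I3 mul r4: issue@4 deps=(None,2) exec_start@6 write@8
I4 add r1: issue@5 deps=(None,2) exec_start@6 write@9
I5 mul r2: issue@6 deps=(2,2) exec_start@6 write@7

Answer: 3 4 6 8 9 7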